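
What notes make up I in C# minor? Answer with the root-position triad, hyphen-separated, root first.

The root, C#, is scale degree 1 — the same note in C# minor and C# major; only the chord quality changes. Building the major chord from the parallel major on C#: C#–E#–G#.

C#-E#-G#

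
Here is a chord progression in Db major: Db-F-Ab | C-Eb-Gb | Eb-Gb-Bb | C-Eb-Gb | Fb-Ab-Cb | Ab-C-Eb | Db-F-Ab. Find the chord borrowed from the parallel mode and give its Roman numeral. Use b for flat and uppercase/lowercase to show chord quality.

bIII

Db major has the diatonic set Db, Ebm, Fm, Gb, Ab, Bbm, Cdim. Db–F–Ab = Db, C–Eb–Gb = Cdim, Eb–Gb–Bb = Ebm and Ab–C–Eb = Ab all belong to that set. But Fb–Ab–Cb is foreign: the diatonic iii on degree 3 is Fm, whereas Fb comes from Db minor. It is labeled bIII.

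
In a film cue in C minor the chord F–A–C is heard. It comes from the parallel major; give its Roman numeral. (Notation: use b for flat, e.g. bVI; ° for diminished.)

F is scale degree 4 in C minor. The diatonic chord on degree 4 would be Fm (iv), but F–A–C is the major chord from C major. As a borrowed chord it is labeled IV.

IV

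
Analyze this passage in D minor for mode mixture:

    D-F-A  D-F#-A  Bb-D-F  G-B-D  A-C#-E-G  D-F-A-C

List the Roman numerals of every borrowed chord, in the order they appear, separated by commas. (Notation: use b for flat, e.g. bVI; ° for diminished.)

In D minor (with V from harmonic minor) the diatonic chords are Dm, Edim, F, Gm, A, Bb, C. D–F–A = Dm, Bb–D–F = Bb, A–C#–E–G = A7 and D–F–A–C = Dm7 all belong to that set. D–F#–A is not: scale degree 1 in D minor carries Dm (i). In D major the chord on that degree is D, so here it functions as I, borrowed from the parallel major. G–B–D is not: scale degree 4 in D minor carries Gm (iv). In D major the chord on that degree is G, so here it functions as IV, borrowed from the parallel major.

I, IV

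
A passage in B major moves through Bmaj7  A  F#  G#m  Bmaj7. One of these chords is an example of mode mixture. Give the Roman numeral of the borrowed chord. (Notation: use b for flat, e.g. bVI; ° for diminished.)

bVII

In B major the diatonic chords are B, C#m, D#m, E, F#, G#m, A#dim. Bmaj7, F# and G#m all belong to that set. A (A–C#–E) doesn't fit — on degree 7 B major would have A#dim (vii°). A is the degree-7 chord of B minor, so it is the borrowed bVII.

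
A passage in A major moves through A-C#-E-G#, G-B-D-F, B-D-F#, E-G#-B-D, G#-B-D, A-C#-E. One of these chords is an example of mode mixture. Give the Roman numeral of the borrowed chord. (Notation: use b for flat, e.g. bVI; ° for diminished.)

In A major the diatonic chords are A, Bm, C#m, D, E, F#m, G#dim. A–C#–E–G# = Amaj7, B–D–F# = Bm, E–G#–B–D = E7, G#–B–D = G#dim and A–C#–E = A all belong to that set. G–B–D–F is not: scale degree 7 in A major carries G#dim (vii°). In A minor the chord on that degree is G7, so here it functions as bVII7, borrowed from the parallel minor.

bVII7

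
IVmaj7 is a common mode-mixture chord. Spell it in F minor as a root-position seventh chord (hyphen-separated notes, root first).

The root, Bb, is scale degree 4 — the same note in F minor and F major; only the chord quality changes. In F major the chord on Bb is Bb–D–F–A.

Bb-D-F-A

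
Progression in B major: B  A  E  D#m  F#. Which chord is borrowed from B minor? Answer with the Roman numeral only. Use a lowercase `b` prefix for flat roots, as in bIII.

bVII

B major has the diatonic set B, C#m, D#m, E, F#, G#m, A#dim. B, E, D#m and F# are all diatonic. A (A–C#–E) is not: scale degree 7 in B major carries A#dim (vii°). In B minor the chord on that degree is A, so here it functions as bVII, borrowed from the parallel minor.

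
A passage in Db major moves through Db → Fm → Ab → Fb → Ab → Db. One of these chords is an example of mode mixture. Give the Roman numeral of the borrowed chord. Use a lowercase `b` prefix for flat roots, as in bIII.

bIII

The diatonic triads in Db major are Db, Ebm, Fm, Gb, Ab, Bbm, Cdim. Db, Fm and Ab all belong to that set. Fb (Fb–Ab–Cb) is not: scale degree 3 in Db major carries Fm (iii). In Db minor the chord on that degree is Fb, so here it functions as bIII, borrowed from the parallel minor.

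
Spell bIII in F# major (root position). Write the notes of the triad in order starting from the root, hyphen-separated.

The root of bIII is the lowered 3rd degree: A# becomes A. Building the major chord from the parallel minor on A: A–C#–E.

A-C#-E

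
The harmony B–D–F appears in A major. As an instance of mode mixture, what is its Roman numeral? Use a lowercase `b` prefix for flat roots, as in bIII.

B is scale degree 2 in A major. B–D–F is a diminished chord — the form found in A minor, not the diatonic ii (Bm). Borrowed into A major it is written ii°.

ii°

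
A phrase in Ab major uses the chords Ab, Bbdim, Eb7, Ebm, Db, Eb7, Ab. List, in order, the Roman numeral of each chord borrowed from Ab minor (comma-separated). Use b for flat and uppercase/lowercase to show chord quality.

Ab major has the diatonic set Ab, Bbm, Cm, Db, Eb, Fm, Gdim. Of the given chords, Ab, Eb7 and Db are diatonic. But Bbdim (Bb–Db–Fb) is foreign: the diatonic ii on degree 2 is Bbm, whereas Bbdim comes from Ab minor. It is labeled ii°. But Ebm (Eb–Gb–Bb) is foreign: the diatonic V on degree 5 is Eb, whereas Ebm comes from Ab minor. It is labeled v.

ii°, v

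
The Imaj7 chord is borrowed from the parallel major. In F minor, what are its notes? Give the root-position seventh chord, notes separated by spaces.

F A C E

Imaj7 is built on scale degree 1, which is F in both F minor and its parallel. Building the major-seventh chord from the parallel major on F: F–A–C–E.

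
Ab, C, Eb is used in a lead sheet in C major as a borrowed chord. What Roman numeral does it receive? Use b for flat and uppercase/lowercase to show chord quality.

bVI

The root Ab is the lowered 6th scale degree — diatonically C major has A there. The diatonic chord on degree 6 would be Am (vi), but Ab–C–Eb is the major chord from C minor. As a borrowed chord it is labeled bVI.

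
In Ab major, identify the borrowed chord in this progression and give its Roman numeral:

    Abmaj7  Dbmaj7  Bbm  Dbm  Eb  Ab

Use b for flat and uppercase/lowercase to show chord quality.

The diatonic triads in Ab major are Ab, Bbm, Cm, Db, Eb, Fm, Gdim. Abmaj7, Dbmaj7, Bbm, Eb and Ab are all diatonic. Dbm (Db–Fb–Ab) doesn't fit — on degree 4 Ab major would have Db (IV). Dbm is the degree-4 chord of Ab minor, so it is the borrowed iv.

iv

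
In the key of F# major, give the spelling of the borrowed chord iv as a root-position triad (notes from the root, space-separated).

B D F#

The root, B, is scale degree 4 — the same note in F# major and F# minor; only the chord quality changes. Stacking thirds in F# minor on B gives B–D–F#.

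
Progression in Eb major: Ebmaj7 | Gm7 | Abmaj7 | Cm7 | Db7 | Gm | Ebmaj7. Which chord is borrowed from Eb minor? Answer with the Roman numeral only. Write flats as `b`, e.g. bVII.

In Eb major the diatonic chords are Eb, Fm, Gm, Ab, Bb, Cm, Ddim. Ebmaj7, Gm7, Abmaj7, Cm7 and Gm are all diatonic. Db7 (Db–F–Ab–Cb) is not: scale degree 7 in Eb major carries Ddim (vii°). In Eb minor the chord on that degree is Db7, so here it functions as bVII7, borrowed from the parallel minor.

bVII7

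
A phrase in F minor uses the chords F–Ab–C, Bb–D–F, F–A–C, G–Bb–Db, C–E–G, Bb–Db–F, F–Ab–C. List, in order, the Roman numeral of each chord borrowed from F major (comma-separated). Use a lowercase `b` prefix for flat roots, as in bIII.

IV, I

F minor has the diatonic set Fm, Gdim, Ab, Bbm, C, Db, Eb (with V from harmonic minor). Of the given chords, F–Ab–C = Fm, G–Bb–Db = Gdim, C–E–G = C and Bb–Db–F = Bbm are diatonic. Bb–D–F is not: scale degree 4 in F minor carries Bbm (iv). In F major the chord on that degree is Bb, so here it functions as IV, borrowed from the parallel major. F–A–C doesn't fit — on degree 1 F minor would have Fm (i). F is the degree-1 chord of F major, so it is the borrowed I.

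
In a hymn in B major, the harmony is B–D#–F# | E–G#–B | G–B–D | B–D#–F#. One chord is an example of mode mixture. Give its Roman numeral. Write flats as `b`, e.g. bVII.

bVI

The diatonic triads in B major are B, C#m, D#m, E, F#, G#m, A#dim. B–D#–F# = B and E–G#–B = E both belong to that set. G–B–D is not: scale degree 6 in B major carries G#m (vi). In B minor the chord on that degree is G, so here it functions as bVI, borrowed from the parallel minor.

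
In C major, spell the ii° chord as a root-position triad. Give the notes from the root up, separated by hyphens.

D-F-Ab

The root, D, is scale degree 2 — the same note in C major and C minor; only the chord quality changes. In C minor the chord on D is D–F–Ab.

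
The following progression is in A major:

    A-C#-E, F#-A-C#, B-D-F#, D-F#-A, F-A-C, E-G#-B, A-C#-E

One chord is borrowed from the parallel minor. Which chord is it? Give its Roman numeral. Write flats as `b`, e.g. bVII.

bVI

In A major the diatonic chords are A, Bm, C#m, D, E, F#m, G#dim. A–C#–E = A, F#–A–C# = F#m, B–D–F# = Bm, D–F#–A = D and E–G#–B = E all belong to that set. But F–A–C is foreign: the diatonic vi on degree 6 is F#m, whereas F comes from A minor. It is labeled bVI.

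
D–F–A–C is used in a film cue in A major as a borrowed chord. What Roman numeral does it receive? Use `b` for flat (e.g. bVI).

D is scale degree 4 in A major. The diatonic chord on degree 4 would be D (IV), but D–F–A–C is the minor-seventh chord from A minor. As a borrowed chord it is labeled iv7.

iv7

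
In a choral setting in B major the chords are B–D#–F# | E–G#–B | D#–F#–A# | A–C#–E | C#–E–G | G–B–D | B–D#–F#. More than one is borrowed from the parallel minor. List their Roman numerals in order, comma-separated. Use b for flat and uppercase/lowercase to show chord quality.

The diatonic triads in B major are B, C#m, D#m, E, F#, G#m, A#dim. Of the given chords, B–D#–F# = B, E–G#–B = E and D#–F#–A# = D#m are diatonic. But A–C#–E is foreign: the diatonic vii° on degree 7 is A#dim, whereas A comes from B minor. It is labeled bVII. C#–E–G is not: scale degree 2 in B major carries C#m (ii). In B minor the chord on that degree is C#dim, so here it functions as ii°, borrowed from the parallel minor. G–B–D is not: scale degree 6 in B major carries G#m (vi). In B minor the chord on that degree is G, so here it functions as bVI, borrowed from the parallel minor.

bVII, ii°, bVI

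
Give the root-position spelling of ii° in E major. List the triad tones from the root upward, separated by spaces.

F# A C

The root, F#, is scale degree 2 — the same note in E major and E minor; only the chord quality changes. Stacking thirds in E minor on F# gives F#–A–C.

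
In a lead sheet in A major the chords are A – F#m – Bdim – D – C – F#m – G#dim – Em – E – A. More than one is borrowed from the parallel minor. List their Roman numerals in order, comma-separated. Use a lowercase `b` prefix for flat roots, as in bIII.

ii°, bIII, v

In A major the diatonic chords are A, Bm, C#m, D, E, F#m, G#dim. A, F#m, D, G#dim and E are all diatonic. But Bdim (B–D–F) is foreign: the diatonic ii on degree 2 is Bm, whereas Bdim comes from A minor. It is labeled ii°. But C (C–E–G) is foreign: the diatonic iii on degree 3 is C#m, whereas C comes from A minor. It is labeled bIII. Em (E–G–B) doesn't fit — on degree 5 A major would have E (V). Em is the degree-5 chord of A minor, so it is the borrowed v.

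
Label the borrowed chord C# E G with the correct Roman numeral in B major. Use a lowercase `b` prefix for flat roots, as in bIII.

The root C# is the diatonic 2nd degree of B major; the borrowing shows in the chord quality. The diatonic chord on degree 2 would be C#m (ii), but C#–E–G is the diminished chord from B minor. As a borrowed chord it is labeled ii°.

ii°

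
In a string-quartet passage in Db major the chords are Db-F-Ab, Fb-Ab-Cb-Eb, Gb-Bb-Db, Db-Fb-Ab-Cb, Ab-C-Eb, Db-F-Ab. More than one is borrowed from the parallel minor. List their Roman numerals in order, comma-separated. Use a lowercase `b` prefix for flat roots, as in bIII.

In Db major the diatonic chords are Db, Ebm, Fm, Gb, Ab, Bbm, Cdim. Db–F–Ab = Db, Gb–Bb–Db = Gb and Ab–C–Eb = Ab are all diatonic. Fb–Ab–Cb–Eb is not: scale degree 3 in Db major carries Fm (iii). In Db minor the chord on that degree is Fbmaj7, so here it functions as bIIImaj7, borrowed from the parallel minor. But Db–Fb–Ab–Cb is foreign: the diatonic I on degree 1 is Db, whereas Dbm7 comes from Db minor. It is labeled i7.

bIIImaj7, i7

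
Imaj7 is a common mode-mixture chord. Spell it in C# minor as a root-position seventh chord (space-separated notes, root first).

C# E# G# B#

The root, C#, is scale degree 1 — the same note in C# minor and C# major; only the chord quality changes. Stacking thirds in C# major on C# gives C#–E#–G#–B#.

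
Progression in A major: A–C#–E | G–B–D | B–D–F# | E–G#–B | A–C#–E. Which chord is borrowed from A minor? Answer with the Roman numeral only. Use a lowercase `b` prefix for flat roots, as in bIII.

bVII

In A major the diatonic chords are A, Bm, C#m, D, E, F#m, G#dim. A–C#–E = A, B–D–F# = Bm and E–G#–B = E are all diatonic. But G–B–D is foreign: the diatonic vii° on degree 7 is G#dim, whereas G comes from A minor. It is labeled bVII.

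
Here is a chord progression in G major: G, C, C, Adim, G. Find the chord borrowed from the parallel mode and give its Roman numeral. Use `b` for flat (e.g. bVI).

ii°

In G major the diatonic chords are G, Am, Bm, C, D, Em, F#dim. G and C are both diatonic. But Adim (A–C–Eb) is foreign: the diatonic ii on degree 2 is Am, whereas Adim comes from G minor. It is labeled ii°.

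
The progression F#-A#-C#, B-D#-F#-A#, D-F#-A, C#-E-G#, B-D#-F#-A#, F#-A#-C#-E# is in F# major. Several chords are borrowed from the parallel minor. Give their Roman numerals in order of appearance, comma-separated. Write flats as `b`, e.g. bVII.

F# major has the diatonic set F#, G#m, A#m, B, C#, D#m, E#dim. F#–A#–C# = F#, B–D#–F#–A# = Bmaj7 and F#–A#–C#–E# = F#maj7 are all diatonic. D–F#–A doesn't fit — on degree 6 F# major would have D#m (vi). D is the degree-6 chord of F# minor, so it is the borrowed bVI. But C#–E–G# is foreign: the diatonic V on degree 5 is C#, whereas C#m comes from F# minor. It is labeled v.

bVI, v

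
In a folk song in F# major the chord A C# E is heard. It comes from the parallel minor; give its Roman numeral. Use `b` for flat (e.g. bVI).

bIII

In F# major scale degree 3 is A#; A is its lowered form, from F# minor. A–C#–E is a major chord — the form found in F# minor, not the diatonic iii (A#m). Borrowed into F# major it is written bIII.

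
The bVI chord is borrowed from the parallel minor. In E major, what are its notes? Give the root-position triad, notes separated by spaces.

C E G

The root of bVI is the lowered 6th degree: C# becomes C. In E minor the chord on C is C–E–G.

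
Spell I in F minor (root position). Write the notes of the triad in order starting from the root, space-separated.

F A C

I is built on scale degree 1, which is F in both F minor and its parallel. In F major the chord on F is F–A–C.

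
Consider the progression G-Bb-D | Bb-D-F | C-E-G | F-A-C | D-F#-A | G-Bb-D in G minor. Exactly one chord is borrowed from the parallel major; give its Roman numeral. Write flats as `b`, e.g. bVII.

IV

G minor has the diatonic set Gm, Adim, Bb, Cm, D, Eb, F (with V from harmonic minor). G–Bb–D = Gm, Bb–D–F = Bb, F–A–C = F and D–F#–A = D are all diatonic. C–E–G doesn't fit — on degree 4 G minor would have Cm (iv). C is the degree-4 chord of G major, so it is the borrowed IV.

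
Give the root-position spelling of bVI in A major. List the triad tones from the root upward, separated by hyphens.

The root of bVI is the lowered 6th degree: F# becomes F. Building the major chord from the parallel minor on F: F–A–C.

F-A-C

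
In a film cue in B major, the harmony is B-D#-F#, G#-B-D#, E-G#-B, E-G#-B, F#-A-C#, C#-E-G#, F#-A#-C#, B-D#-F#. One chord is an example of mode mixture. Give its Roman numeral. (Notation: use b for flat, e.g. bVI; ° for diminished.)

The diatonic triads in B major are B, C#m, D#m, E, F#, G#m, A#dim. B–D#–F# = B, G#–B–D# = G#m, E–G#–B = E, C#–E–G# = C#m and F#–A#–C# = F# are all diatonic. F#–A–C# doesn't fit — on degree 5 B major would have F# (V). F#m is the degree-5 chord of B minor, so it is the borrowed v.

v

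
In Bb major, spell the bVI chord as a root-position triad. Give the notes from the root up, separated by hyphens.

The root of bVI is the lowered 6th degree: G becomes Gb. In Bb minor the chord on Gb is Gb–Bb–Db.

Gb-Bb-Db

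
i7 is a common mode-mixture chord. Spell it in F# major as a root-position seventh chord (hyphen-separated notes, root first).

F#-A-C#-E

The root, F#, is scale degree 1 — the same note in F# major and F# minor; only the chord quality changes. In F# minor the chord on F# is F#–A–C#–E.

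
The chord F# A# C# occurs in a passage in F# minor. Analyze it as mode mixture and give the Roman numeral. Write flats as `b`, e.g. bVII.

F# is scale degree 1 in F# minor. Diatonically F# minor has F#m (i) on that degree; F#–A#–C# is instead the major chord native to F# major, so it takes the label I.

I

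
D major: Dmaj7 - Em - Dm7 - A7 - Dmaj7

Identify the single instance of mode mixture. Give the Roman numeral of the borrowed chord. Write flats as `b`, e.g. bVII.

In D major the diatonic chords are D, Em, F#m, G, A, Bm, C#dim. Dmaj7, Em and A7 are all diatonic. Dm7 (D–F–A–C) is not: scale degree 1 in D major carries D (I). In D minor the chord on that degree is Dm7, so here it functions as i7, borrowed from the parallel minor.

i7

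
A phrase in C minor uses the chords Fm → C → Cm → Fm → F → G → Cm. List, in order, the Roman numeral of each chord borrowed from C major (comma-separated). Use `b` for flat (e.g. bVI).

C minor has the diatonic set Cm, Ddim, Eb, Fm, G, Ab, Bb (with V from harmonic minor). Of the given chords, Fm, Cm and G are diatonic. C (C–E–G) doesn't fit — on degree 1 C minor would have Cm (i). C is the degree-1 chord of C major, so it is the borrowed I. F (F–A–C) doesn't fit — on degree 4 C minor would have Fm (iv). F is the degree-4 chord of C major, so it is the borrowed IV.

I, IV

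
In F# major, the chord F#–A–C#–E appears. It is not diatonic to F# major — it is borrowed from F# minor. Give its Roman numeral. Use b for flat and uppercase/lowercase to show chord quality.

i7

The root F# is the diatonic 1st degree of F# major; the borrowing shows in the chord quality. Diatonically F# major has F# (I) on that degree; F#–A–C#–E is instead the minor-seventh chord native to F# minor, so it takes the label i7.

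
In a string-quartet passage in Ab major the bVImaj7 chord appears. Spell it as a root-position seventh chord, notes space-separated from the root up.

The root of bVImaj7 is the lowered 6th degree: F becomes Fb. Stacking thirds in Ab minor on Fb gives Fb–Ab–Cb–Eb.

Fb Ab Cb Eb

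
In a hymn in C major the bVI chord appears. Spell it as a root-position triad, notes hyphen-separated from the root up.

Ab-C-Eb

Scale degree 6 in C major is A. bVI uses the lowered form, Ab, taken from C minor. In C minor the chord on Ab is Ab–C–Eb.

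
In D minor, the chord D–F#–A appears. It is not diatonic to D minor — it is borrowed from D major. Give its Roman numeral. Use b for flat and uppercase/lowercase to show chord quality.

The root D is the diatonic 1st degree of D minor; the borrowing shows in the chord quality. The diatonic chord on degree 1 would be Dm (i), but D–F#–A is the major chord from D major. As a borrowed chord it is labeled I.

I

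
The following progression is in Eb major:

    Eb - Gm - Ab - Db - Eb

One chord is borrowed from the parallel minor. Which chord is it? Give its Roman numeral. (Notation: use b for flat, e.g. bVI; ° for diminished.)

In Eb major the diatonic chords are Eb, Fm, Gm, Ab, Bb, Cm, Ddim. Eb, Gm and Ab all belong to that set. Db (Db–F–Ab) is not: scale degree 7 in Eb major carries Ddim (vii°). In Eb minor the chord on that degree is Db, so here it functions as bVII, borrowed from the parallel minor.

bVII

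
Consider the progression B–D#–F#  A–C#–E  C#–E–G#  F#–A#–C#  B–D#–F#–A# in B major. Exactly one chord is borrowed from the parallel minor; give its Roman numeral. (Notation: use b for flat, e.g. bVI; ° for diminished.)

bVII

The diatonic triads in B major are B, C#m, D#m, E, F#, G#m, A#dim. B–D#–F# = B, C#–E–G# = C#m, F#–A#–C# = F# and B–D#–F#–A# = Bmaj7 all belong to that set. A–C#–E is not: scale degree 7 in B major carries A#dim (vii°). In B minor the chord on that degree is A, so here it functions as bVII, borrowed from the parallel minor.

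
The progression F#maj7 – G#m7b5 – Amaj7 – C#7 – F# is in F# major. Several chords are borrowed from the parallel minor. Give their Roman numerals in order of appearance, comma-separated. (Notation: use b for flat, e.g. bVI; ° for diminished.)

In F# major the diatonic chords are F#, G#m, A#m, B, C#, D#m, E#dim. F#maj7, C#7 and F# all belong to that set. G#m7b5 (G#–B–D–F#) doesn't fit — on degree 2 F# major would have G#m (ii). G#m7b5 is the degree-2 chord of F# minor, so it is the borrowed iiø7. Amaj7 (A–C#–E–G#) doesn't fit — on degree 3 F# major would have A#m (iii). Amaj7 is the degree-3 chord of F# minor, so it is the borrowed bIIImaj7.

iiø7, bIIImaj7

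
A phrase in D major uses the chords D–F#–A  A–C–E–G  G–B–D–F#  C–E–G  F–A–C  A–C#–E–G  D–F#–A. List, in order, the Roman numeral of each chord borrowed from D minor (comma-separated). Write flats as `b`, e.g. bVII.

D major has the diatonic set D, Em, F#m, G, A, Bm, C#dim. D–F#–A = D, G–B–D–F# = Gmaj7 and A–C#–E–G = A7 all belong to that set. But A–C–E–G is foreign: the diatonic V on degree 5 is A, whereas Am7 comes from D minor. It is labeled v7. C–E–G is not: scale degree 7 in D major carries C#dim (vii°). In D minor the chord on that degree is C, so here it functions as bVII, borrowed from the parallel minor. But F–A–C is foreign: the diatonic iii on degree 3 is F#m, whereas F comes from D minor. It is labeled bIII.

v7, bVII, bIII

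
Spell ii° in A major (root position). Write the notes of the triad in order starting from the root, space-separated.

B D F

The root, B, is scale degree 2 — the same note in A major and A minor; only the chord quality changes. Stacking thirds in A minor on B gives B–D–F.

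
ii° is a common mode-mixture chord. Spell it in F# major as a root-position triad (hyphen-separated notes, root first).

G#-B-D

ii° is built on scale degree 2, which is G# in both F# major and its parallel. Stacking thirds in F# minor on G# gives G#–B–D.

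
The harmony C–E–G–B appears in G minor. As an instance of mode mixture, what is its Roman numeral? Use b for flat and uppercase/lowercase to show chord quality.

The root C is the diatonic 4th degree of G minor; the borrowing shows in the chord quality. C–E–G–B is a major-seventh chord — the form found in G major, not the diatonic iv (Cm). Borrowed into G minor it is written IVmaj7.

IVmaj7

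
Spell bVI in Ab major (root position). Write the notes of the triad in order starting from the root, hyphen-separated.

Fb-Ab-Cb

bVI is built on the lowered scale degree 6. In Ab major degree 6 is F; lowered it becomes Fb. Stacking thirds in Ab minor on Fb gives Fb–Ab–Cb.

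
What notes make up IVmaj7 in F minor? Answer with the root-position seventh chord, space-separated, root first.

Bb D F A

The root, Bb, is scale degree 4 — the same note in F minor and F major; only the chord quality changes. Stacking thirds in F major on Bb gives Bb–D–F–A.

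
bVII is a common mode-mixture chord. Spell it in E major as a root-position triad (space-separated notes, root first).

Scale degree 7 in E major is D#. bVII uses the lowered form, D, taken from E minor. In E minor the chord on D is D–F#–A.

D F# A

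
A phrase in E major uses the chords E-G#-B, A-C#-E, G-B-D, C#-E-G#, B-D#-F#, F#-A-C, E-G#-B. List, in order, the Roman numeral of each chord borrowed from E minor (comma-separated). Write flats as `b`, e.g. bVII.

E major has the diatonic set E, F#m, G#m, A, B, C#m, D#dim. E–G#–B = E, A–C#–E = A, C#–E–G# = C#m and B–D#–F# = B all belong to that set. But G–B–D is foreign: the diatonic iii on degree 3 is G#m, whereas G comes from E minor. It is labeled bIII. F#–A–C doesn't fit — on degree 2 E major would have F#m (ii). F#dim is the degree-2 chord of E minor, so it is the borrowed ii°.

bIII, ii°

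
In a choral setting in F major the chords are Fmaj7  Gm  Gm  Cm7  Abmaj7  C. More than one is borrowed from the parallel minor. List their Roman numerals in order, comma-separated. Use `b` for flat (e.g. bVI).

In F major the diatonic chords are F, Gm, Am, Bb, C, Dm, Edim. Fmaj7, Gm and C all belong to that set. But Cm7 (C–Eb–G–Bb) is foreign: the diatonic V on degree 5 is C, whereas Cm7 comes from F minor. It is labeled v7. Abmaj7 (Ab–C–Eb–G) is not: scale degree 3 in F major carries Am (iii). In F minor the chord on that degree is Abmaj7, so here it functions as bIIImaj7, borrowed from the parallel minor.

v7, bIIImaj7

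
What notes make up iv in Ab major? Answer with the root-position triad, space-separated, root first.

Db Fb Ab

The root, Db, is scale degree 4 — the same note in Ab major and Ab minor; only the chord quality changes. Building the minor chord from the parallel minor on Db: Db–Fb–Ab.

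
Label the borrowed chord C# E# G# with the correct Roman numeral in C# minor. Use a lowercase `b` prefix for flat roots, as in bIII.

I

C# is scale degree 1 in C# minor. The diatonic chord on degree 1 would be C#m (i), but C#–E#–G# is the major chord from C# major. As a borrowed chord it is labeled I.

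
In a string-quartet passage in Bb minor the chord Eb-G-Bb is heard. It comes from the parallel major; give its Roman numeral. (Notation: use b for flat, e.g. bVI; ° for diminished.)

Eb is scale degree 4 in Bb minor. Diatonically Bb minor has Ebm (iv) on that degree; Eb–G–Bb is instead the major chord native to Bb major, so it takes the label IV.

IV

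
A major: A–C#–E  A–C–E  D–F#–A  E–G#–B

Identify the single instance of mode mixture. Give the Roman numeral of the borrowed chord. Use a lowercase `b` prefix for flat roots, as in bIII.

A major has the diatonic set A, Bm, C#m, D, E, F#m, G#dim. Of the given chords, A–C#–E = A, D–F#–A = D and E–G#–B = E are diatonic. But A–C–E is foreign: the diatonic I on degree 1 is A, whereas Am comes from A minor. It is labeled i.

i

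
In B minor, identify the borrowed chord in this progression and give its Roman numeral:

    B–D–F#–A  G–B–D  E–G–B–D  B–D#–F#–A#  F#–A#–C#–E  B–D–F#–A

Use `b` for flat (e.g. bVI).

B minor has the diatonic set Bm, C#dim, D, Em, F#, G, A (with V from harmonic minor). Of the given chords, B–D–F#–A = Bm7, G–B–D = G, E–G–B–D = Em7 and F#–A#–C#–E = F#7 are diatonic. B–D#–F#–A# doesn't fit — on degree 1 B minor would have Bm (i). Bmaj7 is the degree-1 chord of B major, so it is the borrowed Imaj7.

Imaj7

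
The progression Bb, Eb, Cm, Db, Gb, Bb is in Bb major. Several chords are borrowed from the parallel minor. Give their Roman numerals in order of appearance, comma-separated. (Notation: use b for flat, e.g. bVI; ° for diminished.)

In Bb major the diatonic chords are Bb, Cm, Dm, Eb, F, Gm, Adim. Of the given chords, Bb, Eb and Cm are diatonic. Db (Db–F–Ab) doesn't fit — on degree 3 Bb major would have Dm (iii). Db is the degree-3 chord of Bb minor, so it is the borrowed bIII. But Gb (Gb–Bb–Db) is foreign: the diatonic vi on degree 6 is Gm, whereas Gb comes from Bb minor. It is labeled bVI.

bIII, bVI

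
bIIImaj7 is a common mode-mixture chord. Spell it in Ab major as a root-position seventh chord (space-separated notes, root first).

Cb Eb Gb Bb

The root of bIIImaj7 is the lowered 3rd degree: C becomes Cb. Stacking thirds in Ab minor on Cb gives Cb–Eb–Gb–Bb.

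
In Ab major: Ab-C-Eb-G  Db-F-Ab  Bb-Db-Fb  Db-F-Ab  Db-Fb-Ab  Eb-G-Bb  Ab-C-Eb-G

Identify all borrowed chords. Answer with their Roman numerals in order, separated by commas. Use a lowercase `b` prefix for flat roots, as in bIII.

The diatonic triads in Ab major are Ab, Bbm, Cm, Db, Eb, Fm, Gdim. Ab–C–Eb–G = Abmaj7, Db–F–Ab = Db and Eb–G–Bb = Eb are all diatonic. Bb–Db–Fb doesn't fit — on degree 2 Ab major would have Bbm (ii). Bbdim is the degree-2 chord of Ab minor, so it is the borrowed ii°. But Db–Fb–Ab is foreign: the diatonic IV on degree 4 is Db, whereas Dbm comes from Ab minor. It is labeled iv.

ii°, iv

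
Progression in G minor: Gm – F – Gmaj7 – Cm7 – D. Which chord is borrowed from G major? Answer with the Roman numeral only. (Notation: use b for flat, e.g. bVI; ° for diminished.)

G minor has the diatonic set Gm, Adim, Bb, Cm, D, Eb, F (with V from harmonic minor). Of the given chords, Gm, F, Cm7 and D are diatonic. Gmaj7 (G–B–D–F#) doesn't fit — on degree 1 G minor would have Gm (i). Gmaj7 is the degree-1 chord of G major, so it is the borrowed Imaj7.

Imaj7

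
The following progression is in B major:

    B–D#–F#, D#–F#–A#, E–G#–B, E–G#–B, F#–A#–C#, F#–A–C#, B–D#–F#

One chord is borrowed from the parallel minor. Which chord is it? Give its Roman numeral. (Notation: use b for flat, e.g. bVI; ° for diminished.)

v

B major has the diatonic set B, C#m, D#m, E, F#, G#m, A#dim. Of the given chords, B–D#–F# = B, D#–F#–A# = D#m, E–G#–B = E and F#–A#–C# = F# are diatonic. F#–A–C# is not: scale degree 5 in B major carries F# (V). In B minor the chord on that degree is F#m, so here it functions as v, borrowed from the parallel minor.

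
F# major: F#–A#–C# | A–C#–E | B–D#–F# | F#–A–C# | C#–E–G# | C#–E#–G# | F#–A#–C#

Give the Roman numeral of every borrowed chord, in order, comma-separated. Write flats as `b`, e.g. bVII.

The diatonic triads in F# major are F#, G#m, A#m, B, C#, D#m, E#dim. Of the given chords, F#–A#–C# = F#, B–D#–F# = B and C#–E#–G# = C# are diatonic. A–C#–E doesn't fit — on degree 3 F# major would have A#m (iii). A is the degree-3 chord of F# minor, so it is the borrowed bIII. F#–A–C# doesn't fit — on degree 1 F# major would have F# (I). F#m is the degree-1 chord of F# minor, so it is the borrowed i. But C#–E–G# is foreign: the diatonic V on degree 5 is C#, whereas C#m comes from F# minor. It is labeled v.

bIII, i, v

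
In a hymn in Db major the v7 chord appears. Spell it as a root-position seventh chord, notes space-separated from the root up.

v7 is built on scale degree 5, which is Ab in both Db major and its parallel. Building the minor-seventh chord from the parallel minor on Ab: Ab–Cb–Eb–Gb.

Ab Cb Eb Gb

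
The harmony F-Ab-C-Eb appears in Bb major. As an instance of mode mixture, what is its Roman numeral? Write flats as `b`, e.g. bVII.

F is scale degree 5 in Bb major. The diatonic chord on degree 5 would be F (V), but F–Ab–C–Eb is the minor-seventh chord from Bb minor. As a borrowed chord it is labeled v7.

v7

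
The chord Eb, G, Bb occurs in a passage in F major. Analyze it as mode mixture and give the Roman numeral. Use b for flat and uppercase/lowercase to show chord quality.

The root Eb is the lowered 7th scale degree — diatonically F major has E there. Eb–G–Bb is a major chord — the form found in F minor, not the diatonic vii° (Edim). Borrowed into F major it is written bVII.

bVII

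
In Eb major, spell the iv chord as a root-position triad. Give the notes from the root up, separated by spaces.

Ab Cb Eb

The root, Ab, is scale degree 4 — the same note in Eb major and Eb minor; only the chord quality changes. Building the minor chord from the parallel minor on Ab: Ab–Cb–Eb.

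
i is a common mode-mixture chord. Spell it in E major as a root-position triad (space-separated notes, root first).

E G B

i is built on scale degree 1, which is E in both E major and its parallel. Stacking thirds in E minor on E gives E–G–B.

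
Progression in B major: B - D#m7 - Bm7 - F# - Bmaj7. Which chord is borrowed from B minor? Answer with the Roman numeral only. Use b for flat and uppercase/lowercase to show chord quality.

i7

The diatonic triads in B major are B, C#m, D#m, E, F#, G#m, A#dim. Of the given chords, B, D#m7, F# and Bmaj7 are diatonic. Bm7 (B–D–F#–A) is not: scale degree 1 in B major carries B (I). In B minor the chord on that degree is Bm7, so here it functions as i7, borrowed from the parallel minor.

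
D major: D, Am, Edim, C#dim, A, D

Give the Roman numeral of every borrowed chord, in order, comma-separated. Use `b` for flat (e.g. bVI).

The diatonic triads in D major are D, Em, F#m, G, A, Bm, C#dim. D, C#dim and A all belong to that set. But Am (A–C–E) is foreign: the diatonic V on degree 5 is A, whereas Am comes from D minor. It is labeled v. Edim (E–G–Bb) doesn't fit — on degree 2 D major would have Em (ii). Edim is the degree-2 chord of D minor, so it is the borrowed ii°.

v, ii°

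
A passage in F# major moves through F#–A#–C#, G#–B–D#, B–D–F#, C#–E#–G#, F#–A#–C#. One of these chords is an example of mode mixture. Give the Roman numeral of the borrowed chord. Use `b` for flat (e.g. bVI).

iv

F# major has the diatonic set F#, G#m, A#m, B, C#, D#m, E#dim. F#–A#–C# = F#, G#–B–D# = G#m and C#–E#–G# = C# all belong to that set. But B–D–F# is foreign: the diatonic IV on degree 4 is B, whereas Bm comes from F# minor. It is labeled iv.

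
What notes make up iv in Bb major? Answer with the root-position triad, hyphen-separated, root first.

Eb-Gb-Bb

The root, Eb, is scale degree 4 — the same note in Bb major and Bb minor; only the chord quality changes. Stacking thirds in Bb minor on Eb gives Eb–Gb–Bb.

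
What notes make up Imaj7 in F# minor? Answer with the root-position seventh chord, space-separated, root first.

Imaj7 is built on scale degree 1, which is F# in both F# minor and its parallel. Building the major-seventh chord from the parallel major on F#: F#–A#–C#–E#.

F# A# C# E#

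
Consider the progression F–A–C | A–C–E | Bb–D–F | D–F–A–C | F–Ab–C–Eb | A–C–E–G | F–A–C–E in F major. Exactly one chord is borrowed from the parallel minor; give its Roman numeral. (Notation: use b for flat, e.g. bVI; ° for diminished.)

i7

In F major the diatonic chords are F, Gm, Am, Bb, C, Dm, Edim. F–A–C = F, A–C–E = Am, Bb–D–F = Bb, D–F–A–C = Dm7, A–C–E–G = Am7 and F–A–C–E = Fmaj7 all belong to that set. But F–Ab–C–Eb is foreign: the diatonic I on degree 1 is F, whereas Fm7 comes from F minor. It is labeled i7.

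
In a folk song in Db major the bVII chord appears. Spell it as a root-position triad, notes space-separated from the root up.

bVII is built on the lowered scale degree 7. In Db major degree 7 is C; lowered it becomes Cb. Stacking thirds in Db minor on Cb gives Cb–Eb–Gb.

Cb Eb Gb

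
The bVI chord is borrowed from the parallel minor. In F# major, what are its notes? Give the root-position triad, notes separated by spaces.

The root of bVI is the lowered 6th degree: D# becomes D. Stacking thirds in F# minor on D gives D–F#–A.

D F# A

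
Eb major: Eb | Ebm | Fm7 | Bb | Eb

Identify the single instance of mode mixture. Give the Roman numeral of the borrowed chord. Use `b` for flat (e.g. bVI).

In Eb major the diatonic chords are Eb, Fm, Gm, Ab, Bb, Cm, Ddim. Eb, Fm7 and Bb all belong to that set. But Ebm (Eb–Gb–Bb) is foreign: the diatonic I on degree 1 is Eb, whereas Ebm comes from Eb minor. It is labeled i.

i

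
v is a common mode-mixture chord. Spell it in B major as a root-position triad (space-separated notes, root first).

The root, F#, is scale degree 5 — the same note in B major and B minor; only the chord quality changes. Building the minor chord from the parallel minor on F#: F#–A–C#.

F# A C#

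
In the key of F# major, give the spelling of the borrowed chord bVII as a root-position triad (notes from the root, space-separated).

E G# B

The root of bVII is the lowered 7th degree: E# becomes E. In F# minor the chord on E is E–G#–B.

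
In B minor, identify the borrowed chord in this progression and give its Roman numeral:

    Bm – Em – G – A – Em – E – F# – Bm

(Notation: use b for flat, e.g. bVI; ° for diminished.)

B minor has the diatonic set Bm, C#dim, D, Em, F#, G, A (with V from harmonic minor). Bm, Em, G, A and F# all belong to that set. E (E–G#–B) doesn't fit — on degree 4 B minor would have Em (iv). E is the degree-4 chord of B major, so it is the borrowed IV.

IV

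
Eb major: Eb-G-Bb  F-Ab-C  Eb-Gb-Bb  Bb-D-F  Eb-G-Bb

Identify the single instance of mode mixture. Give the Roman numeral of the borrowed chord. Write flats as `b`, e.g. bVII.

i

In Eb major the diatonic chords are Eb, Fm, Gm, Ab, Bb, Cm, Ddim. Eb–G–Bb = Eb, F–Ab–C = Fm and Bb–D–F = Bb are all diatonic. Eb–Gb–Bb doesn't fit — on degree 1 Eb major would have Eb (I). Ebm is the degree-1 chord of Eb minor, so it is the borrowed i.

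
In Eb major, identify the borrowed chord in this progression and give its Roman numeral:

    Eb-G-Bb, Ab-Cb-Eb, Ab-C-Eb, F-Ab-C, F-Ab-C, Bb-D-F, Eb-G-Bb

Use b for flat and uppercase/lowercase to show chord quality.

The diatonic triads in Eb major are Eb, Fm, Gm, Ab, Bb, Cm, Ddim. Eb–G–Bb = Eb, Ab–C–Eb = Ab, F–Ab–C = Fm and Bb–D–F = Bb all belong to that set. But Ab–Cb–Eb is foreign: the diatonic IV on degree 4 is Ab, whereas Abm comes from Eb minor. It is labeled iv.

iv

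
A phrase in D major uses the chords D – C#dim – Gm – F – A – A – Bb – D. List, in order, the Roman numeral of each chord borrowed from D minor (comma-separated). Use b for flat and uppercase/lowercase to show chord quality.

iv, bIII, bVI

The diatonic triads in D major are D, Em, F#m, G, A, Bm, C#dim. Of the given chords, D, C#dim and A are diatonic. Gm (G–Bb–D) is not: scale degree 4 in D major carries G (IV). In D minor the chord on that degree is Gm, so here it functions as iv, borrowed from the parallel minor. F (F–A–C) is not: scale degree 3 in D major carries F#m (iii). In D minor the chord on that degree is F, so here it functions as bIII, borrowed from the parallel minor. Bb (Bb–D–F) doesn't fit — on degree 6 D major would have Bm (vi). Bb is the degree-6 chord of D minor, so it is the borrowed bVI.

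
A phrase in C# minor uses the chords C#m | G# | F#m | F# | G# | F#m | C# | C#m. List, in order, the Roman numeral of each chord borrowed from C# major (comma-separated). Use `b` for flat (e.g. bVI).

The diatonic triads in C# minor (with V from harmonic minor) are C#m, D#dim, E, F#m, G#, A, B. C#m, G# and F#m are all diatonic. F# (F#–A#–C#) doesn't fit — on degree 4 C# minor would have F#m (iv). F# is the degree-4 chord of C# major, so it is the borrowed IV. C# (C#–E#–G#) is not: scale degree 1 in C# minor carries C#m (i). In C# major the chord on that degree is C#, so here it functions as I, borrowed from the parallel major.

IV, I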